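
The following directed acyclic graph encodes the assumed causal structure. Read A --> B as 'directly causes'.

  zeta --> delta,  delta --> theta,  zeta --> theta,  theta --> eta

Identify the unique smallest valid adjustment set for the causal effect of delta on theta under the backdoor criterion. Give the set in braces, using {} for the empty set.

{zeta}

Variables eligible for adjustment (non-descendants of delta, excluding delta and theta): {zeta}.
Backdoor paths from delta to theta:
  P1: delta <- zeta -> theta
The empty set is not sufficient: P1 (delta <- zeta -> theta) has no collider blocking it and no conditioned non-collider, so it is open.
Try {zeta}:
  P1: blocked at fork node zeta ∈ conditioning set.
{zeta} contains no descendant of delta and blocks every backdoor path.
{zeta} is the unique smallest valid adjustment set.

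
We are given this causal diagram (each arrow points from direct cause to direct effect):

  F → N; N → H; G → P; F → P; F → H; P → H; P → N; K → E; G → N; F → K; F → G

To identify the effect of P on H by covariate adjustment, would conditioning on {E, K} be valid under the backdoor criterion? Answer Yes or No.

No

Backdoor paths from P to H (paths whose first edge points into P):
  P1: P <- F -> G -> N -> H
  P2: P <- F -> N -> H
  P3: P <- F -> H
  P4: P <- G <- F -> N -> H
  P5: P <- G <- F -> H
  P6: P <- G -> N <- F -> H
  P7: P <- G -> N -> H
Condition 1 (no descendant of P in the set): holds — descendants of P are {H, N}; none are in {E, K}.
Condition 2 (every backdoor path blocked by {E, K}):
  P1: open — no interior node is in the conditioning set.
  P2: open — no interior node is in the conditioning set.
  P3: open — no interior node is in the conditioning set.
  P4: open — no interior node is in the conditioning set.
  P5: open — no interior node is in the conditioning set.
  P6: blocked at collider N (neither it nor any descendant is in the conditioning set).
  P7: open — no interior node is in the conditioning set.
{E, K} does not satisfy the backdoor criterion.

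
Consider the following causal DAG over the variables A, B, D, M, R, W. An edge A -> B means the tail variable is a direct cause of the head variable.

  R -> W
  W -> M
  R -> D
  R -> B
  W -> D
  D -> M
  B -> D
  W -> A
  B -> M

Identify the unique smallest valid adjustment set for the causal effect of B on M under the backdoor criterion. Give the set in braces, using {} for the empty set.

Variables eligible for adjustment (non-descendants of B, excluding B and M): {A, R, W}.
Backdoor paths from B to M:
  P1: B <- R -> W -> D -> M
  P2: B <- R -> W -> M
  P3: B <- R -> D <- W -> M
  P4: B <- R -> D -> M
The empty set is not sufficient: P1 (B <- R -> W -> D -> M) has no collider blocking it and no conditioned non-collider, so it is open.
Try {R}:
  P1: blocked at fork node R ∈ conditioning set.
  P2: blocked at fork node R ∈ conditioning set.
  P3: blocked at fork node R ∈ conditioning set.
  P4: blocked at fork node R ∈ conditioning set.
{R} contains no descendant of B and blocks every backdoor path.
No other singleton works — e.g. {W} leaves P4 open — so {R} is the unique smallest valid adjustment set.

{R}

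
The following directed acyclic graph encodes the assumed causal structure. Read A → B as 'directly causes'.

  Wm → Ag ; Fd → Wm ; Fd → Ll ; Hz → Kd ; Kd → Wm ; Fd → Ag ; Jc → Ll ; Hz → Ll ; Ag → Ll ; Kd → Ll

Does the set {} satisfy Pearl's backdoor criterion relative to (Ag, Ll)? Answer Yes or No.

No

Backdoor paths from Ag to Ll (paths whose first edge points into Ag):
  P1: Ag <- Fd -> Wm <- Kd <- Hz -> Ll
  P2: Ag <- Fd -> Wm <- Kd -> Ll
  P3: Ag <- Fd -> Ll
  P4: Ag <- Wm <- Fd -> Ll
  P5: Ag <- Wm <- Kd <- Hz -> Ll
  P6: Ag <- Wm <- Kd -> Ll
Condition 1 (no descendant of Ag in the set): holds — descendants of Ag are {Ll}; none are in {}.
Condition 2 (every backdoor path blocked by {}):
  P1: blocked at collider Wm (neither it nor any descendant is in the conditioning set).
  P2: blocked at collider Wm (neither it nor any descendant is in the conditioning set).
  P3: open — no interior node is in the conditioning set.
  P4: open — no interior node is in the conditioning set.
  P5: open — no interior node is in the conditioning set.
  P6: open — no interior node is in the conditioning set.
{} does not satisfy the backdoor criterion.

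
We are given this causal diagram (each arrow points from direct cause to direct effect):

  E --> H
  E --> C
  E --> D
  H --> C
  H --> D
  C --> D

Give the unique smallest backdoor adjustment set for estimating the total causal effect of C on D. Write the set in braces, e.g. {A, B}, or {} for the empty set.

{E, H}

Variables eligible for adjustment (non-descendants of C, excluding C and D): {E, H}.
Backdoor paths from C to D:
  P1: C <- E -> H -> D
  P2: C <- E -> D
  P3: C <- H <- E -> D
  P4: C <- H -> D
The empty set is not sufficient: P1 (C <- E -> H -> D) has no collider blocking it and no conditioned non-collider, so it is open.
Try {E, H}:
  P1: blocked at fork node E ∈ conditioning set.
  P2: blocked at fork node E ∈ conditioning set.
  P3: blocked at chain node H ∈ conditioning set.
  P4: blocked at fork node H ∈ conditioning set.
{E, H} contains no descendant of C and blocks every backdoor path.
Every element of {E, H} is needed (dropping E leaves P2 open; dropping H leaves P4 open), so no proper subset is valid.
Among all size-2 subsets of the eligible variables, only {E, H} blocks every backdoor path, so it is the unique smallest valid adjustment set.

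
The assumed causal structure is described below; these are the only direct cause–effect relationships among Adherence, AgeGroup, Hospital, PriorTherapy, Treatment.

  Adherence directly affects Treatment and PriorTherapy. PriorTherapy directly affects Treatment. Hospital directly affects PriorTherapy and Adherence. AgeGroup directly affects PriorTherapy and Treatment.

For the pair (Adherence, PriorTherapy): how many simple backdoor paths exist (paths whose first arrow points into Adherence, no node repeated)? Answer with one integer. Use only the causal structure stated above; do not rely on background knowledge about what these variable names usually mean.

1

A backdoor path from Adherence to PriorTherapy is any simple undirected path whose first edge points into Adherence (i.e. leaves Adherence via a parent).
Parents of Adherence: {Hospital}.
Enumerating:
  P1: Adherence <- Hospital -> PriorTherapy
That exhausts the simple backdoor paths. Count: 1.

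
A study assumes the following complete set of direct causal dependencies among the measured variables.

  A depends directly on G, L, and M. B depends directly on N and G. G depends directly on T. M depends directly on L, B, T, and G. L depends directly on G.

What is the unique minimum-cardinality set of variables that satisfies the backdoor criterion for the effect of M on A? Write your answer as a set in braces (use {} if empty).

Variables eligible for adjustment (non-descendants of M, excluding M and A): {B, G, L, N, T}.
Backdoor paths from M to A:
  P1: M <- T -> G -> L -> A
  P2: M <- T -> G -> A
  P3: M <- G -> L -> A
  P4: M <- G -> A
  P5: M <- L <- G -> A
  P6: M <- L -> A
  P7: M <- B <- G -> L -> A
  P8: M <- B <- G -> A
The empty set is not sufficient: P1 (M <- T -> G -> L -> A) has no collider blocking it and no conditioned non-collider, so it is open.
Try {G, L}:
  P1: blocked at chain node G ∈ conditioning set.
  P2: blocked at chain node G ∈ conditioning set.
  P3: blocked at fork node G ∈ conditioning set.
  P4: blocked at fork node G ∈ conditioning set.
  P5: blocked at chain node L ∈ conditioning set.
  P6: blocked at fork node L ∈ conditioning set.
  P7: blocked at fork node G ∈ conditioning set.
  P8: blocked at fork node G ∈ conditioning set.
{G, L} contains no descendant of M and blocks every backdoor path.
Every element of {G, L} is needed (dropping G leaves P2 open; dropping L leaves P6 open), so no proper subset is valid.
Among all size-2 subsets of the eligible variables, only {G, L} blocks every backdoor path, so it is the unique smallest valid adjustment set.

{G, L}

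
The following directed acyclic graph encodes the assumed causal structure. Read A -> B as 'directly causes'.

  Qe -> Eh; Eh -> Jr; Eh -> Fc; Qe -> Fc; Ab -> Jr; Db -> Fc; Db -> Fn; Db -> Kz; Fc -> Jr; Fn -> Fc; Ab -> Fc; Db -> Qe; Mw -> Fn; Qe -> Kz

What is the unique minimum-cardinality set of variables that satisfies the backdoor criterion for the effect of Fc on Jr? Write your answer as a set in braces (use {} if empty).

Variables eligible for adjustment (non-descendants of Fc, excluding Fc and Jr): {Ab, Db, Eh, Fn, Kz, Mw, Qe}.
Backdoor paths from Fc to Jr:
  P1: Fc <- Db -> Qe -> Eh -> Jr
  P2: Fc <- Db -> Kz <- Qe -> Eh -> Jr
  P3: Fc <- Qe -> Eh -> Jr
  P4: Fc <- Fn <- Db -> Qe -> Eh -> Jr
  P5: Fc <- Fn <- Db -> Kz <- Qe -> Eh -> Jr
  P6: Fc <- Ab -> Jr
  P7: Fc <- Eh -> Jr
The empty set is not sufficient: P1 (Fc <- Db -> Qe -> Eh -> Jr) has no collider blocking it and no conditioned non-collider, so it is open.
Try {Ab, Eh}:
  P1: blocked at chain node Eh ∈ conditioning set.
  P2: blocked at collider Kz (neither it nor any descendant is in the conditioning set).
  P3: blocked at chain node Eh ∈ conditioning set.
  P4: blocked at chain node Eh ∈ conditioning set.
  P5: blocked at collider Kz (neither it nor any descendant is in the conditioning set).
  P6: blocked at fork node Ab ∈ conditioning set.
  P7: blocked at fork node Eh ∈ conditioning set.
{Ab, Eh} contains no descendant of Fc and blocks every backdoor path.
Every element of {Ab, Eh} is needed (dropping Ab leaves P6 open; dropping Eh leaves P1 open), so no proper subset is valid.
Among all size-2 subsets of the eligible variables, only {Ab, Eh} blocks every backdoor path, so it is the unique smallest valid adjustment set.

{Ab, Eh}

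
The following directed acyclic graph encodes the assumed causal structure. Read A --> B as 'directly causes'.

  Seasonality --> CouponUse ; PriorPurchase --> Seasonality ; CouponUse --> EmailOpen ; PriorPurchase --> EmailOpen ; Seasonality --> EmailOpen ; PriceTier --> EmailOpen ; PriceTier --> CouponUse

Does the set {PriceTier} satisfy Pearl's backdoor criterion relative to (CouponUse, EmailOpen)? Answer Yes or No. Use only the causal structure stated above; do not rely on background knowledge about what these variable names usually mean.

No

Backdoor paths from CouponUse to EmailOpen (paths whose first edge points into CouponUse):
  P1: CouponUse <- PriceTier -> EmailOpen
  P2: CouponUse <- Seasonality <- PriorPurchase -> EmailOpen
  P3: CouponUse <- Seasonality -> EmailOpen
Condition 1 (no descendant of CouponUse in the set): holds — descendants of CouponUse are {EmailOpen}; none are in {PriceTier}.
Condition 2 (every backdoor path blocked by {PriceTier}):
  P1: blocked at fork node PriceTier ∈ conditioning set.
  P2: open — no interior node is in the conditioning set.
  P3: open — no interior node is in the conditioning set.
{PriceTier} does not satisfy the backdoor criterion.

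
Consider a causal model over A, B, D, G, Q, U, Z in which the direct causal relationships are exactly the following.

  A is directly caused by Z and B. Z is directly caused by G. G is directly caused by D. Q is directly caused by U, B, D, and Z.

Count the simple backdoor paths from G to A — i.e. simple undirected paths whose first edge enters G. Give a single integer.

2

A backdoor path from G to A is any simple undirected path whose first edge points into G (i.e. leaves G via a parent).
Parents of G: {D}.
Enumerating:
  P1: G <- D -> Q <- B -> A
  P2: G <- D -> Q <- Z -> A
That exhausts the simple backdoor paths. Count: 2.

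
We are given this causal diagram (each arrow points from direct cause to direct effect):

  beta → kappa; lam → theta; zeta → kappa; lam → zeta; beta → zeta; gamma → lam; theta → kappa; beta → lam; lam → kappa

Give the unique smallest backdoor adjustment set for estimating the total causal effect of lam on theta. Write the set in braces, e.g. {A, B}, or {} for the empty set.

{}

Variables eligible for adjustment (non-descendants of lam, excluding lam and theta): {beta, gamma}.
Backdoor paths from lam to theta:
  P1: lam <- beta -> zeta -> kappa <- theta
  P2: lam <- beta -> kappa <- theta
Each backdoor path contains an unconditioned collider, so every path is already blocked with the empty conditioning set:
  P1: blocked at collider kappa (neither it nor any descendant is in the conditioning set).
  P2: blocked at collider kappa (neither it nor any descendant is in the conditioning set).
The empty set is therefore the unique smallest valid set.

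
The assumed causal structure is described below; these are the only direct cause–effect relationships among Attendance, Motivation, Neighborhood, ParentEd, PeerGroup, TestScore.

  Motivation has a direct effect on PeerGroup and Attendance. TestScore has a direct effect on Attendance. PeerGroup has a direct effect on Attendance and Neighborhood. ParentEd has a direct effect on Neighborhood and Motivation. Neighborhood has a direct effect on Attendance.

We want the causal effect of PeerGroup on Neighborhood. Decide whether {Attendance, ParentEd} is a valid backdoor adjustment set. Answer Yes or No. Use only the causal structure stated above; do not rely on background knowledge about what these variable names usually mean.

Backdoor paths from PeerGroup to Neighborhood (paths whose first edge points into PeerGroup):
  P1: PeerGroup <- Motivation <- ParentEd -> Neighborhood
  P2: PeerGroup <- Motivation -> Attendance <- Neighborhood
Condition 1 (no descendant of PeerGroup in the set): FAILS — Attendance is a descendant of PeerGroup.
Condition 2 (every backdoor path blocked by {Attendance, ParentEd}):
  P1: blocked at fork node ParentEd ∈ conditioning set.
  P2: open — collider(s) Attendance are conditioned on (or have a conditioned descendant) and no non-collider on the path is in the set.
{Attendance, ParentEd} does not satisfy the backdoor criterion.

No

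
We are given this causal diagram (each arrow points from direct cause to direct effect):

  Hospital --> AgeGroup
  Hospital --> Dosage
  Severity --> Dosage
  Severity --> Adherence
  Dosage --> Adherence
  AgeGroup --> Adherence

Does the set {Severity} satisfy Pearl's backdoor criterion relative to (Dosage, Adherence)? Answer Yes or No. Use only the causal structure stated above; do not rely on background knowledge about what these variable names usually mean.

No

Backdoor paths from Dosage to Adherence (paths whose first edge points into Dosage):
  P1: Dosage <- Severity -> Adherence
  P2: Dosage <- Hospital -> AgeGroup -> Adherence
Condition 1 (no descendant of Dosage in the set): holds — descendants of Dosage are {Adherence}; none are in {Severity}.
Condition 2 (every backdoor path blocked by {Severity}):
  P1: blocked at fork node Severity ∈ conditioning set.
  P2: open — no interior node is in the conditioning set.
{Severity} does not satisfy the backdoor criterion.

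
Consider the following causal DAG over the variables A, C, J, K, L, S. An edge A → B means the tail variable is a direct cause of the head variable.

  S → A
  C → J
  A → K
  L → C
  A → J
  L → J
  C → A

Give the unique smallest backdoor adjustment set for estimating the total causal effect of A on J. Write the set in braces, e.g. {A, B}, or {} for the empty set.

{C}

Variables eligible for adjustment (non-descendants of A, excluding A and J): {C, L, S}.
Backdoor paths from A to J:
  P1: A <- C <- L -> J
  P2: A <- C -> J
The empty set is not sufficient: P1 (A <- C <- L -> J) has no collider blocking it and no conditioned non-collider, so it is open.
Try {C}:
  P1: blocked at chain node C ∈ conditioning set.
  P2: blocked at fork node C ∈ conditioning set.
{C} contains no descendant of A and blocks every backdoor path.
No other singleton works — e.g. {L} leaves P2 open — so {C} is the unique smallest valid adjustment set.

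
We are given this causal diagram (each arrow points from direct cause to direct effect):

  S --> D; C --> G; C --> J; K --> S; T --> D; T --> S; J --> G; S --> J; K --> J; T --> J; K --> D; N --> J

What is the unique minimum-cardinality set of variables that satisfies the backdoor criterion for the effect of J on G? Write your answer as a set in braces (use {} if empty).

Variables eligible for adjustment (non-descendants of J, excluding J and G): {C, D, K, N, S, T}.
Backdoor paths from J to G:
  P1: J <- C -> G
The empty set is not sufficient: P1 (J <- C -> G) has no collider blocking it and no conditioned non-collider, so it is open.
Try {C}:
  P1: blocked at fork node C ∈ conditioning set.
{C} contains no descendant of J and blocks every backdoor path.
No other singleton works — e.g. {T} leaves P1 open — so {C} is the unique smallest valid adjustment set.

{C}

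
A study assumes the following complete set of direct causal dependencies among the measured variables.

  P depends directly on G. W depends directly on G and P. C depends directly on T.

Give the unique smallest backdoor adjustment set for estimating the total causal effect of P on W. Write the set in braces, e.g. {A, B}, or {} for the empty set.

{G}

Variables eligible for adjustment (non-descendants of P, excluding P and W): {C, G, T}.
Backdoor paths from P to W:
  P1: P <- G -> W
The empty set is not sufficient: P1 (P <- G -> W) has no collider blocking it and no conditioned non-collider, so it is open.
Try {G}:
  P1: blocked at fork node G ∈ conditioning set.
{G} contains no descendant of P and blocks every backdoor path.
No other singleton works — e.g. {T} leaves P1 open — so {G} is the unique smallest valid adjustment set.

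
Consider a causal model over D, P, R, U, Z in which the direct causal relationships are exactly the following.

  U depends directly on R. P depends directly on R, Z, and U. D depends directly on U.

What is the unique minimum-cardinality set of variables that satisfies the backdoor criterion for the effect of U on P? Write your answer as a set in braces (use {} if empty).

Variables eligible for adjustment (non-descendants of U, excluding U and P): {R, Z}.
Backdoor paths from U to P:
  P1: U <- R -> P
The empty set is not sufficient: P1 (U <- R -> P) has no collider blocking it and no conditioned non-collider, so it is open.
Try {R}:
  P1: blocked at fork node R ∈ conditioning set.
{R} contains no descendant of U and blocks every backdoor path.
No other singleton works — e.g. {Z} leaves P1 open — so {R} is the unique smallest valid adjustment set.

{R}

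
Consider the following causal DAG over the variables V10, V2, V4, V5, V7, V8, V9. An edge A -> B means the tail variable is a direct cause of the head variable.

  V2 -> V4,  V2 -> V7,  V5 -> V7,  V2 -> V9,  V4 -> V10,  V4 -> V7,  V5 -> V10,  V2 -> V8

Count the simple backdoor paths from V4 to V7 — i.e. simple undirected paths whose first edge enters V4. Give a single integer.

A backdoor path from V4 to V7 is any simple undirected path whose first edge points into V4 (i.e. leaves V4 via a parent).
Parents of V4: {V2}.
Enumerating:
  P1: V4 <- V2 -> V7
That exhausts the simple backdoor paths. Count: 1.

1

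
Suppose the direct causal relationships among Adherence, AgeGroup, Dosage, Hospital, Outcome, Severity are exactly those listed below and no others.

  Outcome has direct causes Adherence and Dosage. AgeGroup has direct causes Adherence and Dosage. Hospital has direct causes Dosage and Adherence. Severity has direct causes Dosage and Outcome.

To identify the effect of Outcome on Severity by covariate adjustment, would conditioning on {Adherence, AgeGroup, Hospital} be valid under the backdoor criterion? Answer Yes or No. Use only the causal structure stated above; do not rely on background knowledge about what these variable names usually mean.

Backdoor paths from Outcome to Severity (paths whose first edge points into Outcome):
  P1: Outcome <- Dosage -> Severity
  P2: Outcome <- Adherence -> Hospital <- Dosage -> Severity
  P3: Outcome <- Adherence -> AgeGroup <- Dosage -> Severity
Condition 1 (no descendant of Outcome in the set): holds — descendants of Outcome are {Severity}; none are in {Adherence, AgeGroup, Hospital}.
Condition 2 (every backdoor path blocked by {Adherence, AgeGroup, Hospital}):
  P1: open — no interior node is in the conditioning set.
  P2: blocked at fork node Adherence ∈ conditioning set.
  P3: blocked at fork node Adherence ∈ conditioning set.
{Adherence, AgeGroup, Hospital} does not satisfy the backdoor criterion.

No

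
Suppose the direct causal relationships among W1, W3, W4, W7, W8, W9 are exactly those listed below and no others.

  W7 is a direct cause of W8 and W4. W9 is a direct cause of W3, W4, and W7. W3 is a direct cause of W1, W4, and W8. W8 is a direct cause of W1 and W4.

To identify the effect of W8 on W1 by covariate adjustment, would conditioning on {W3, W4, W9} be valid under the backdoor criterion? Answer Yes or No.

Backdoor paths from W8 to W1 (paths whose first edge points into W8):
  P1: W8 <- W3 -> W1
  P2: W8 <- W7 <- W9 -> W3 -> W1
  P3: W8 <- W7 <- W9 -> W4 <- W3 -> W1
  P4: W8 <- W7 -> W4 <- W9 -> W3 -> W1
  P5: W8 <- W7 -> W4 <- W3 -> W1
Condition 1 (no descendant of W8 in the set): FAILS — W4 is a descendant of W8.
Condition 2 (every backdoor path blocked by {W3, W4, W9}):
  P1: blocked at fork node W3 ∈ conditioning set.
  P2: blocked at fork node W9 ∈ conditioning set.
  P3: blocked at fork node W9 ∈ conditioning set.
  P4: blocked at fork node W9 ∈ conditioning set.
  P5: blocked at fork node W3 ∈ conditioning set.
{W3, W4, W9} does not satisfy the backdoor criterion.

No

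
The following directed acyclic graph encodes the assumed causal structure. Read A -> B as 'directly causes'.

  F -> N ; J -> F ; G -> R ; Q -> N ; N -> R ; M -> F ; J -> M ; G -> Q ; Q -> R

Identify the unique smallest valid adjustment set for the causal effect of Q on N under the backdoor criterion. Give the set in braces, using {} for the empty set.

Variables eligible for adjustment (non-descendants of Q, excluding Q and N): {F, G, J, M}.
Backdoor paths from Q to N:
  P1: Q <- G -> R <- N
Each backdoor path contains an unconditioned collider, so every path is already blocked with the empty conditioning set:
  P1: blocked at collider R (neither it nor any descendant is in the conditioning set).
The empty set is therefore the unique smallest valid set.

{}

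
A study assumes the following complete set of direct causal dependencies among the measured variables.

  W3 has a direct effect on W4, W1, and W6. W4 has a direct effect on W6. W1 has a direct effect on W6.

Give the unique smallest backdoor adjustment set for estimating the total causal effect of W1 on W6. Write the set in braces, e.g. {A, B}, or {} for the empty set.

{W3}

Variables eligible for adjustment (non-descendants of W1, excluding W1 and W6): {W3, W4}.
Backdoor paths from W1 to W6:
  P1: W1 <- W3 -> W4 -> W6
  P2: W1 <- W3 -> W6
The empty set is not sufficient: P1 (W1 <- W3 -> W4 -> W6) has no collider blocking it and no conditioned non-collider, so it is open.
Try {W3}:
  P1: blocked at fork node W3 ∈ conditioning set.
  P2: blocked at fork node W3 ∈ conditioning set.
{W3} contains no descendant of W1 and blocks every backdoor path.
No other singleton works — e.g. {W4} leaves P2 open — so {W3} is the unique smallest valid adjustment set.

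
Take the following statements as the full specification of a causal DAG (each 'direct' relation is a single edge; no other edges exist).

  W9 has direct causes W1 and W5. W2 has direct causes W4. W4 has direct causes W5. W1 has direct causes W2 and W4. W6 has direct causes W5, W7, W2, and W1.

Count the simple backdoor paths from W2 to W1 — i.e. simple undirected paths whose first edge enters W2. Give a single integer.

3

A backdoor path from W2 to W1 is any simple undirected path whose first edge points into W2 (i.e. leaves W2 via a parent).
Parents of W2: {W4}.
Enumerating:
  P1: W2 <- W4 <- W5 -> W9 <- W1
  P2: W2 <- W4 <- W5 -> W6 <- W1
  P3: W2 <- W4 -> W1
That exhausts the simple backdoor paths. Count: 3.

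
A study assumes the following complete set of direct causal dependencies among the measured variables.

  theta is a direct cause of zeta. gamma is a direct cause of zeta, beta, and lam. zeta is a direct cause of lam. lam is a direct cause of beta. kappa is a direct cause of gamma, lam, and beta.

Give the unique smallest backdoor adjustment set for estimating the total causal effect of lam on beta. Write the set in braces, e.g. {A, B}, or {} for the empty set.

{gamma, kappa}

Variables eligible for adjustment (non-descendants of lam, excluding lam and beta): {gamma, kappa, theta, zeta}.
Backdoor paths from lam to beta:
  P1: lam <- kappa -> gamma -> beta
  P2: lam <- kappa -> beta
  P3: lam <- gamma <- kappa -> beta
  P4: lam <- gamma -> beta
  P5: lam <- zeta <- gamma <- kappa -> beta
  P6: lam <- zeta <- gamma -> beta
The empty set is not sufficient: P1 (lam <- kappa -> gamma -> beta) has no collider blocking it and no conditioned non-collider, so it is open.
Try {gamma, kappa}:
  P1: blocked at fork node kappa ∈ conditioning set.
  P2: blocked at fork node kappa ∈ conditioning set.
  P3: blocked at chain node gamma ∈ conditioning set.
  P4: blocked at fork node gamma ∈ conditioning set.
  P5: blocked at chain node gamma ∈ conditioning set.
  P6: blocked at fork node gamma ∈ conditioning set.
{gamma, kappa} contains no descendant of lam and blocks every backdoor path.
Every element of {gamma, kappa} is needed (dropping gamma leaves P4 open; dropping kappa leaves P2 open), so no proper subset is valid.
Among all size-2 subsets of the eligible variables, only {gamma, kappa} blocks every backdoor path, so it is the unique smallest valid adjustment set.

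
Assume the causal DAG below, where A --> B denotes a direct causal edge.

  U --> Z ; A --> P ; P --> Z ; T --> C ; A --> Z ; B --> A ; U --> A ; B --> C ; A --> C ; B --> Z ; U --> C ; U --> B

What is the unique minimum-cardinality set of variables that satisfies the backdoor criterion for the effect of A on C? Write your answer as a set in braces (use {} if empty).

{B, U}

Variables eligible for adjustment (non-descendants of A, excluding A and C): {B, T, U}.
Backdoor paths from A to C:
  P1: A <- U -> B -> C
  P2: A <- U -> Z <- B -> C
  P3: A <- U -> C
  P4: A <- B <- U -> C
  P5: A <- B -> Z <- U -> C
  P6: A <- B -> C
The empty set is not sufficient: P1 (A <- U -> B -> C) has no collider blocking it and no conditioned non-collider, so it is open.
Try {B, U}:
  P1: blocked at fork node U ∈ conditioning set.
  P2: blocked at fork node U ∈ conditioning set.
  P3: blocked at fork node U ∈ conditioning set.
  P4: blocked at chain node B ∈ conditioning set.
  P5: blocked at fork node B ∈ conditioning set.
  P6: blocked at fork node B ∈ conditioning set.
{B, U} contains no descendant of A and blocks every backdoor path.
Every element of {B, U} is needed (dropping B leaves P6 open; dropping U leaves P3 open), so no proper subset is valid.
Among all size-2 subsets of the eligible variables, only {B, U} blocks every backdoor path, so it is the unique smallest valid adjustment set.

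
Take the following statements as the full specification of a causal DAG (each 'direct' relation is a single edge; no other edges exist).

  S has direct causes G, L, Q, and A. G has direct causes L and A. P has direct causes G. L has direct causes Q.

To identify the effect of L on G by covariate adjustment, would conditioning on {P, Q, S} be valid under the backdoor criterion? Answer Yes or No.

No

Backdoor paths from L to G (paths whose first edge points into L):
  P1: L <- Q -> S <- A -> G
  P2: L <- Q -> S <- G
Condition 1 (no descendant of L in the set): FAILS — P and S are descendants of L.
Condition 2 (every backdoor path blocked by {P, Q, S}):
  P1: blocked at fork node Q ∈ conditioning set.
  P2: blocked at fork node Q ∈ conditioning set.
{P, Q, S} does not satisfy the backdoor criterion.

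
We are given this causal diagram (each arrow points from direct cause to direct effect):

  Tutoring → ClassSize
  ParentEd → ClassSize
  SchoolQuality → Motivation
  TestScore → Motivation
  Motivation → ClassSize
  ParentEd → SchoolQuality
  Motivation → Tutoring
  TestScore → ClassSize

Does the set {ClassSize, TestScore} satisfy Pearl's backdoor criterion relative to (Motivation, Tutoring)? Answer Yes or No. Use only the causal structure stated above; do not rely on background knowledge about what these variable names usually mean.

No

Backdoor paths from Motivation to Tutoring (paths whose first edge points into Motivation):
  P1: Motivation <- TestScore -> ClassSize <- Tutoring
  P2: Motivation <- SchoolQuality <- ParentEd -> ClassSize <- Tutoring
Condition 1 (no descendant of Motivation in the set): FAILS — ClassSize is a descendant of Motivation.
Condition 2 (every backdoor path blocked by {ClassSize, TestScore}):
  P1: blocked at fork node TestScore ∈ conditioning set.
  P2: open — collider(s) ClassSize are conditioned on (or have a conditioned descendant) and no non-collider on the path is in the set.
{ClassSize, TestScore} does not satisfy the backdoor criterion.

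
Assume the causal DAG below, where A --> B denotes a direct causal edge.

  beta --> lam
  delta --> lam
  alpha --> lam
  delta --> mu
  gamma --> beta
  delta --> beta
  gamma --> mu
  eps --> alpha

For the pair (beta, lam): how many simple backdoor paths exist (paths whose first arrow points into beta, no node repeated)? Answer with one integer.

2

A backdoor path from beta to lam is any simple undirected path whose first edge points into beta (i.e. leaves beta via a parent).
Parents of beta: {delta, gamma}.
Enumerating:
  P1: beta <- delta -> lam
  P2: beta <- gamma -> mu <- delta -> lam
That exhausts the simple backdoor paths. Count: 2.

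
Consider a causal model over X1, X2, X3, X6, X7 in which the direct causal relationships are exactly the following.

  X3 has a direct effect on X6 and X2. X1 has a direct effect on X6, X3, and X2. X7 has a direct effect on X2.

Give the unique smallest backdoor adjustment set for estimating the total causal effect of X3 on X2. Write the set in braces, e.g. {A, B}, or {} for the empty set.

{X1}

Variables eligible for adjustment (non-descendants of X3, excluding X3 and X2): {X1, X7}.
Backdoor paths from X3 to X2:
  P1: X3 <- X1 -> X2
The empty set is not sufficient: P1 (X3 <- X1 -> X2) has no collider blocking it and no conditioned non-collider, so it is open.
Try {X1}:
  P1: blocked at fork node X1 ∈ conditioning set.
{X1} contains no descendant of X3 and blocks every backdoor path.
No other singleton works — e.g. {X7} leaves P1 open — so {X1} is the unique smallest valid adjustment set.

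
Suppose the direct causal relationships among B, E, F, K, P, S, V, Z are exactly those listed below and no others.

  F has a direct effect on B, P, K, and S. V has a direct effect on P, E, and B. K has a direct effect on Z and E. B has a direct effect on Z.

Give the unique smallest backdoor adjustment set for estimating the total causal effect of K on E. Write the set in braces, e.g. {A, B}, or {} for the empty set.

Variables eligible for adjustment (non-descendants of K, excluding K and E): {B, F, P, S, V}.
Backdoor paths from K to E:
  P1: K <- F -> B <- V -> E
  P2: K <- F -> P <- V -> E
Each backdoor path contains an unconditioned collider, so every path is already blocked with the empty conditioning set:
  P1: blocked at collider B (neither it nor any descendant is in the conditioning set).
  P2: blocked at collider P (neither it nor any descendant is in the conditioning set).
The empty set is therefore the unique smallest valid set.

{}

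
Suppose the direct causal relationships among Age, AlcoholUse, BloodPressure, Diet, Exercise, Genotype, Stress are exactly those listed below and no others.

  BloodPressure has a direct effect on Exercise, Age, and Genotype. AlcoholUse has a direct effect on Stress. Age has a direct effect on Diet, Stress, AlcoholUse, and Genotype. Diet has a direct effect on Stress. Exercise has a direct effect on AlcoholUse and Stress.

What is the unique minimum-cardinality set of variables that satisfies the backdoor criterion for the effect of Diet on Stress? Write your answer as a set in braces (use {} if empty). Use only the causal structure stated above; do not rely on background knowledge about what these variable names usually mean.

{Age}

Variables eligible for adjustment (non-descendants of Diet, excluding Diet and Stress): {Age, AlcoholUse, BloodPressure, Exercise, Genotype}.
Backdoor paths from Diet to Stress:
  P1: Diet <- Age <- BloodPressure -> Exercise -> AlcoholUse -> Stress
  P2: Diet <- Age <- BloodPressure -> Exercise -> Stress
  P3: Diet <- Age -> Genotype <- BloodPressure -> Exercise -> AlcoholUse -> Stress
  P4: Diet <- Age -> Genotype <- BloodPressure -> Exercise -> Stress
  P5: Diet <- Age -> AlcoholUse <- Exercise -> Stress
  P6: Diet <- Age -> AlcoholUse -> Stress
  P7: Diet <- Age -> Stress
The empty set is not sufficient: P1 (Diet <- Age <- BloodPressure -> Exercise -> AlcoholUse -> Stress) has no collider blocking it and no conditioned non-collider, so it is open.
Try {Age}:
  P1: blocked at chain node Age ∈ conditioning set.
  P2: blocked at chain node Age ∈ conditioning set.
  P3: blocked at fork node Age ∈ conditioning set.
  P4: blocked at fork node Age ∈ conditioning set.
  P5: blocked at fork node Age ∈ conditioning set.
  P6: blocked at fork node Age ∈ conditioning set.
  P7: blocked at fork node Age ∈ conditioning set.
{Age} contains no descendant of Diet and blocks every backdoor path.
No other singleton works — e.g. {BloodPressure} leaves P6 open — so {Age} is the unique smallest valid adjustment set.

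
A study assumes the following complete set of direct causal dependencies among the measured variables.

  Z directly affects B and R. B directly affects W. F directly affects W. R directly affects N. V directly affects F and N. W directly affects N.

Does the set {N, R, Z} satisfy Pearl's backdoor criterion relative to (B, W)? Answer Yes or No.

No

Backdoor paths from B to W (paths whose first edge points into B):
  P1: B <- Z -> R -> N <- V -> F -> W
  P2: B <- Z -> R -> N <- W
Condition 1 (no descendant of B in the set): FAILS — N is a descendant of B.
Condition 2 (every backdoor path blocked by {N, R, Z}):
  P1: blocked at fork node Z ∈ conditioning set.
  P2: blocked at fork node Z ∈ conditioning set.
{N, R, Z} does not satisfy the backdoor criterion.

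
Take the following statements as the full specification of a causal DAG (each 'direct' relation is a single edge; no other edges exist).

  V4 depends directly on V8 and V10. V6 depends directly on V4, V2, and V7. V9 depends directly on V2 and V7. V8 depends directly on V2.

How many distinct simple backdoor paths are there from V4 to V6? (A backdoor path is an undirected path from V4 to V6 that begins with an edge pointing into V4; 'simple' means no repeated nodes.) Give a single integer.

2

A backdoor path from V4 to V6 is any simple undirected path whose first edge points into V4 (i.e. leaves V4 via a parent).
Parents of V4: {V10, V8}.
Enumerating:
  P1: V4 <- V8 <- V2 -> V9 <- V7 -> V6
  P2: V4 <- V8 <- V2 -> V6
That exhausts the simple backdoor paths. Count: 2.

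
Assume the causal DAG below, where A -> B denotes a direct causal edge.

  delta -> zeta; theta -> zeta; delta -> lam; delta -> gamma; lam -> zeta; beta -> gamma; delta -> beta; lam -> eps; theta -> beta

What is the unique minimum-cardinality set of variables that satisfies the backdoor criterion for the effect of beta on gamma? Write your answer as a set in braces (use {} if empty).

{delta}

Variables eligible for adjustment (non-descendants of beta, excluding beta and gamma): {delta, eps, lam, theta, zeta}.
Backdoor paths from beta to gamma:
  P1: beta <- delta -> gamma
  P2: beta <- theta -> zeta <- delta -> gamma
  P3: beta <- theta -> zeta <- lam <- delta -> gamma
The empty set is not sufficient: P1 (beta <- delta -> gamma) has no collider blocking it and no conditioned non-collider, so it is open.
Try {delta}:
  P1: blocked at fork node delta ∈ conditioning set.
  P2: blocked at collider zeta (neither it nor any descendant is in the conditioning set).
  P3: blocked at collider zeta (neither it nor any descendant is in the conditioning set).
{delta} contains no descendant of beta and blocks every backdoor path.
No other singleton works — e.g. {theta} leaves P1 open — so {delta} is the unique smallest valid adjustment set.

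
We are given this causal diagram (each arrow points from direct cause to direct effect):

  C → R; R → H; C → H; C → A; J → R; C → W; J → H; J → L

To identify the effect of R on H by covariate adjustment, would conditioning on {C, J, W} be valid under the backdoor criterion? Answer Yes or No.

Yes

Backdoor paths from R to H (paths whose first edge points into R):
  P1: R <- C -> H
  P2: R <- J -> H
Condition 1 (no descendant of R in the set): holds — descendants of R are {H}; none are in {C, J, W}.
Condition 2 (every backdoor path blocked by {C, J, W}):
  P1: blocked at fork node C ∈ conditioning set.
  P2: blocked at fork node J ∈ conditioning set.
{C, J, W} satisfies the backdoor criterion.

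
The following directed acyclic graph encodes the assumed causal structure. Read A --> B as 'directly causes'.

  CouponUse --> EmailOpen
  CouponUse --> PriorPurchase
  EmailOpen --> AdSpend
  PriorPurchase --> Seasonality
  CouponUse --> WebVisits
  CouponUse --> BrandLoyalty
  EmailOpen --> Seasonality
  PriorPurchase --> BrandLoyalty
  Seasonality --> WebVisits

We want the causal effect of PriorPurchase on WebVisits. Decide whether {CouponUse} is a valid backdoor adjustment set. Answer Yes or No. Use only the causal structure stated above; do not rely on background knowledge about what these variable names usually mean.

Yes

Backdoor paths from PriorPurchase to WebVisits (paths whose first edge points into PriorPurchase):
  P1: PriorPurchase <- CouponUse -> EmailOpen -> Seasonality -> WebVisits
  P2: PriorPurchase <- CouponUse -> WebVisits
Condition 1 (no descendant of PriorPurchase in the set): holds — descendants of PriorPurchase are {BrandLoyalty, Seasonality, WebVisits}; none are in {CouponUse}.
Condition 2 (every backdoor path blocked by {CouponUse}):
  P1: blocked at fork node CouponUse ∈ conditioning set.
  P2: blocked at fork node CouponUse ∈ conditioning set.
{CouponUse} satisfies the backdoor criterion.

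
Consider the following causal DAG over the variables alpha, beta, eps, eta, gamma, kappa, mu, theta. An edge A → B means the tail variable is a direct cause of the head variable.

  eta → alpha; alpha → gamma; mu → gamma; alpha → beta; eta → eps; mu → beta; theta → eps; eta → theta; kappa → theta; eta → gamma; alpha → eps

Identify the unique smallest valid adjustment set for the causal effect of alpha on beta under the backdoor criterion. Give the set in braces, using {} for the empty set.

Variables eligible for adjustment (non-descendants of alpha, excluding alpha and beta): {eta, kappa, mu, theta}.
Backdoor paths from alpha to beta:
  P1: alpha <- eta -> gamma <- mu -> beta
Each backdoor path contains an unconditioned collider, so every path is already blocked with the empty conditioning set:
  P1: blocked at collider gamma (neither it nor any descendant is in the conditioning set).
The empty set is therefore the unique smallest valid set.

{}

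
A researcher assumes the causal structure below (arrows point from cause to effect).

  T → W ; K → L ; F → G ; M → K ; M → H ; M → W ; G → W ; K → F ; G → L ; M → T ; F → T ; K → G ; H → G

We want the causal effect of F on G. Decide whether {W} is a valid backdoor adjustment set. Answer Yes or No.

Backdoor paths from F to G (paths whose first edge points into F):
  P1: F <- K <- M -> H -> G
  P2: F <- K <- M -> T -> W <- G
  P3: F <- K <- M -> W <- G
  P4: F <- K -> G
  P5: F <- K -> L <- G
Condition 1 (no descendant of F in the set): FAILS — W is a descendant of F.
Condition 2 (every backdoor path blocked by {W}):
  P1: open — no interior node is in the conditioning set.
  P2: open — collider(s) W are conditioned on (or have a conditioned descendant) and no non-collider on the path is in the set.
  P3: open — collider(s) W are conditioned on (or have a conditioned descendant) and no non-collider on the path is in the set.
  P4: open — no interior node is in the conditioning set.
  P5: blocked at collider L (neither it nor any descendant is in the conditioning set).
{W} does not satisfy the backdoor criterion.

No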